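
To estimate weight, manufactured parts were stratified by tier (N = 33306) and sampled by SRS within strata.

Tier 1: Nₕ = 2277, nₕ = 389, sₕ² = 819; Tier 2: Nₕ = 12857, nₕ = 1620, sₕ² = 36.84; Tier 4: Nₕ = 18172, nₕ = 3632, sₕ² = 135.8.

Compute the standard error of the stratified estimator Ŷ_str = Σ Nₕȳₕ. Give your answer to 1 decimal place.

4713.4

Var(Ŷ_str) = Σₕ Nₕ²(1 − fₕ)sₕ²/nₕ.
Tier 1: 2277²·(1 − 389/2277)·819/389 = 9.0510574 × 10^6.
Tier 2: 12857²·(1 − 1620/12857)·36.84/1620 = 3.2854483 × 10^6.
Tier 4: 18172²·(1 − 3632/18172)·135.8/3632 = 9.8791838 × 10^6.
Sum = 2.221569 × 10^7.
SE = √(2.221569 × 10^7) = 4713.4.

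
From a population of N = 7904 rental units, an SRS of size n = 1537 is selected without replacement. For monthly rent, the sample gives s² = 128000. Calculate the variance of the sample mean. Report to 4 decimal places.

67.0848

Under SRS without replacement, Var(ȳ) = (1 − f)·s²/n with f = n/N = 1537/7904 = 0.19445850.
Var(ȳ) = (1 − 0.19445850)·128000/1537 = 0.80554150·83.279115 = 67.084783.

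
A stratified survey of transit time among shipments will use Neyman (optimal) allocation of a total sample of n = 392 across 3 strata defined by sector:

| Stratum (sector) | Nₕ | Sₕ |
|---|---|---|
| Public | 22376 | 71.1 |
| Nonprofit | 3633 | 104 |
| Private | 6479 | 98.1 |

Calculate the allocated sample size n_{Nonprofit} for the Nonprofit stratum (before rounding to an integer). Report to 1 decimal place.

56.9

Neyman allocation: nₕ = n·NₕSₕ / Σⱼ NⱼSⱼ.
Σ NⱼSⱼ = 22376·71.1 + 3633·104 + 6479·98.1 = 2.6043555 × 10^6.
n_{Nonprofit} = 392·3633·104 / (2.6043555 × 10^6) = 56.9.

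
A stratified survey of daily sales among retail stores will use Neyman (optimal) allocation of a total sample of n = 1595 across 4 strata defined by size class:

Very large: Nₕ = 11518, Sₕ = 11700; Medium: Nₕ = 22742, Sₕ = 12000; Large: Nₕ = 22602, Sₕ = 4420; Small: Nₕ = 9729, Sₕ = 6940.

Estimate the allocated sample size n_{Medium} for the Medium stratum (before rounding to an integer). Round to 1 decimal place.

756.9

Neyman allocation: nₕ = n·NₕSₕ / Σⱼ NⱼSⱼ.
Σ NⱼSⱼ = 11518·11700 + 22742·12000 + 22602·4420 + 9729·6940 = 5.750847 × 10^8.
n_{Medium} = 1595·22742·12000 / (5.750847 × 10^8) = 756.9.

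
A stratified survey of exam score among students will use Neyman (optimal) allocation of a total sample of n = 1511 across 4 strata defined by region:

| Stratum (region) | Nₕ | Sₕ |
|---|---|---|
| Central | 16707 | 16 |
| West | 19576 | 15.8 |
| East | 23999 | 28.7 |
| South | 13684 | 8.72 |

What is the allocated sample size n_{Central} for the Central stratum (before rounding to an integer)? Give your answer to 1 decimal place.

291.7

Neyman allocation: nₕ = n·NₕSₕ / Σⱼ NⱼSⱼ.
Σ NⱼSⱼ = 16707·16 + 19576·15.8 + 23999·28.7 + 13684·8.72 = 1.3847086 × 10^6.
n_{Central} = 1511·16707·16 / (1.3847086 × 10^6) = 291.7.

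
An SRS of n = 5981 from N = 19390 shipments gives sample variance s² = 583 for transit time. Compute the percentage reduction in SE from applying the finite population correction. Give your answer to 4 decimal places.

f = n/N = 5981/19390 = 0.30845797.
SE_no-fpc = √(s²/n) = 0.31221041; SE_fpc = √((1−f)s²/n) = 0.25963107.
Ratio = √(1−f) = 0.83159006. Reduction = 100·(1 − 0.83159006) = 16.8410%.

16.8410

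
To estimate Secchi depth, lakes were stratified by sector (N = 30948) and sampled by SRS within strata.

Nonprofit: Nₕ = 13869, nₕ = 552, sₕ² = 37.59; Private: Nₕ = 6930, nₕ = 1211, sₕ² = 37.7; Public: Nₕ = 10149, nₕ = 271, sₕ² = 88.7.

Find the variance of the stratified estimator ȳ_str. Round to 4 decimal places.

0.0487

Var(ȳ_str) = Σₕ Wₕ²(1 − fₕ)sₕ²/nₕ with Wₕ = Nₕ/N, N = 30948.
Nonprofit: Wₕ = 0.44813881; term = 0.44813881²·(1 − 0.03980100)·37.59/552 = 0.01313166.
Private: Wₕ = 0.22392400; term = 0.22392400²·(1 − 0.17474747)·37.7/1211 = 0.0012882061.
Public: Wₕ = 0.32793718; term = 0.32793718²·(1 − 0.02670214)·88.7/271 = 0.034259532.
Sum = 0.048679398.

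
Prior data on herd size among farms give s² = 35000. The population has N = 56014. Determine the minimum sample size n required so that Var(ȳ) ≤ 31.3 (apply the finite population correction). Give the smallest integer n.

1097

Without fpc, n₀ = s²/D = 35000/31.3 = 1118.2109.
With fpc, (1 − n/N)·s²/n ≤ D requires n ≥ n₀/(1 + n₀/N) = 1118.2109/(1 + 1118.2109/56014) = 1096.3249.
Rounding up, n = 1097.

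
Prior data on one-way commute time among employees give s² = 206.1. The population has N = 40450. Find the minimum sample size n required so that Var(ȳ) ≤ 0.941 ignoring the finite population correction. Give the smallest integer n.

220

Without fpc, n₀ = s²/D = 206.1/0.941 = 219.0223.
Rounding up, n = 220.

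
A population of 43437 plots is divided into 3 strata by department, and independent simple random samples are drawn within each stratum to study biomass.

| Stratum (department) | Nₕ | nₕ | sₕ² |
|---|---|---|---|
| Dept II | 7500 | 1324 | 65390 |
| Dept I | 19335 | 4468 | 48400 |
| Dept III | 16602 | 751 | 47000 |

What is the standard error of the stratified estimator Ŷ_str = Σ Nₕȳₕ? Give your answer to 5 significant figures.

Var(Ŷ_str) = Σₕ Nₕ²(1 − fₕ)sₕ²/nₕ.
Dept II: 7500²·(1 − 1324/7500)·65390/1324 = 2.2876622 × 10^9.
Dept I: 19335²·(1 − 4468/19335)·48400/4468 = 3.1138645 × 10^9.
Dept III: 16602²·(1 − 751/16602)·47000/751 = 1.6469295 × 10^10.
Sum = 2.1870822 × 10^10.
SE = √(2.1870822 × 10^10) = 147890.

147890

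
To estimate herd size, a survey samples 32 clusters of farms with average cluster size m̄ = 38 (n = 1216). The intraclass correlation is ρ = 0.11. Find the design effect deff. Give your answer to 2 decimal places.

5.07

deff = 1 + (38 − 1)·0.11 = 1 + 4.07 = 5.07.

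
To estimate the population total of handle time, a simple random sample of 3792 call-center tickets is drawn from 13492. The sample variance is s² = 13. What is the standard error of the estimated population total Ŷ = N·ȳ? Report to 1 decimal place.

Var(Ŷ) = N²·Var(ȳ) = N²·(1 − n/N)·s²/n.
f = 3792/13492 = 0.28105544; Var(ȳ) = 0.71894456·13/3792 = 0.0024647361.
Var(Ŷ) = 13492² · 0.0024647361 = 448665.93.
SE(Ŷ) = √(448665.93) = 669.8.

669.8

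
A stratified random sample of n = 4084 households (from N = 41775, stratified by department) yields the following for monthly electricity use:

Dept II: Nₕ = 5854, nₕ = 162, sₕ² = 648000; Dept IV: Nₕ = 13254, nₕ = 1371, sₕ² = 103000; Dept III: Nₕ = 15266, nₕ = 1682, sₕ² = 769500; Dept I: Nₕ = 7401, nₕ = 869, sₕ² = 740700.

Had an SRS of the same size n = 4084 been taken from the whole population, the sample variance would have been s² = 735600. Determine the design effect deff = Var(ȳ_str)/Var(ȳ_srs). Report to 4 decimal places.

Var(ȳ_str) = Σ Wₕ²(1−fₕ)sₕ²/nₕ with Wₕ = Nₕ/41775:
  Dept II: (5854/41775)²·(1−162/5854)·648000/162 = 76.37385
  Dept IV: (13254/41775)²·(1−1371/13254)·103000/1371 = 6.7801596
  Dept III: (15266/41775)²·(1−1682/15266)·769500/1682 = 54.362904
  Dept I: (7401/41775)²·(1−869/7401)·740700/869 = 23.611644
  → Var(ȳ_str) = 161.12856.
Var(ȳ_srs) = (1 − 4084/41775)·735600/4084 = 162.50891.
deff = 161.12856 / 162.50891 = 0.9915.

0.9915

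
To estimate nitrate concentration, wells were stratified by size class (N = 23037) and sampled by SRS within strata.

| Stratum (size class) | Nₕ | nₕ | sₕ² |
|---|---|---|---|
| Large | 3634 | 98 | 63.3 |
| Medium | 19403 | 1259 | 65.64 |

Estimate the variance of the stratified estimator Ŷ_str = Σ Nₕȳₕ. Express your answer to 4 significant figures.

Var(Ŷ_str) = Σₕ Nₕ²(1 − fₕ)sₕ²/nₕ.
Large: 3634²·(1 − 98/3634)·63.3/98 = 8.2999373 × 10^6.
Medium: 19403²·(1 − 1259/19403)·65.64/1259 = 1.8354593 × 10^7.
Sum = 2.665453 × 10^7.

2.665 × 10^7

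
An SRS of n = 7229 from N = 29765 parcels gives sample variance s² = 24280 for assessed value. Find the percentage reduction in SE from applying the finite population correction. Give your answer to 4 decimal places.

f = n/N = 7229/29765 = 0.24286914.
SE_no-fpc = √(s²/n) = 1.832674; SE_fpc = √((1−f)s²/n) = 1.5946696.
Ratio = √(1−f) = 0.87013267. Reduction = 100·(1 − 0.87013267) = 12.9867%.

12.9867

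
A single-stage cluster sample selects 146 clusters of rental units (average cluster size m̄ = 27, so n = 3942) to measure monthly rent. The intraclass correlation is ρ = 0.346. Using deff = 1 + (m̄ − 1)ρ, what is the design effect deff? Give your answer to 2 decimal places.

10.00

deff = 1 + (27 − 1)·0.346 = 1 + 8.996 = 9.996.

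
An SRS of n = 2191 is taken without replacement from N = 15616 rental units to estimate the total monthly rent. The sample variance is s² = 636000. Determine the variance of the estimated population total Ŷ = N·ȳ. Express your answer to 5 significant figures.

Var(Ŷ) = N²·Var(ȳ) = N²·(1 − n/N)·s²/n.
f = 2191/15616 = 0.14030482; Var(ȳ) = 0.85969518·636000/2191 = 249.55095.
Var(Ŷ) = 15616² · 249.55095 = 6.0855359 × 10^10.

6.0855 × 10^10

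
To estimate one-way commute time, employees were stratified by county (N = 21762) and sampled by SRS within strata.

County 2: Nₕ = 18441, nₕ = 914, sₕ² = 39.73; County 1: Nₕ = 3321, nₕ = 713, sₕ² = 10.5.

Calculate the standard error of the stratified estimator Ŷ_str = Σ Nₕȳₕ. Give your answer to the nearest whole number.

3765

Var(Ŷ_str) = Σₕ Nₕ²(1 − fₕ)sₕ²/nₕ.
County 2: 18441²·(1 − 914/18441)·39.73/914 = 1.4049615 × 10^7.
County 1: 3321²·(1 − 713/3321)·10.5/713 = 127548.76.
Sum = 1.4177164 × 10^7.
SE = √(1.4177164 × 10^7) = 3765.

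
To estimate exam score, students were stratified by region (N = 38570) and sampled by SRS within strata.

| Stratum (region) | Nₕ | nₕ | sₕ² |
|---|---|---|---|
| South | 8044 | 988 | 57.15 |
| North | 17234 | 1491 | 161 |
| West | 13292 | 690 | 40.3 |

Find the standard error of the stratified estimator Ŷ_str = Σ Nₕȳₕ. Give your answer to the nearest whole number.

Var(Ŷ_str) = Σₕ Nₕ²(1 − fₕ)sₕ²/nₕ.
South: 8044²·(1 − 988/8044)·57.15/988 = 3.2831439 × 10^6.
North: 17234²·(1 − 1491/17234)·161/1491 = 2.929691 × 10^7.
West: 13292²·(1 − 690/13292)·40.3/690 = 9.7833088 × 10^6.
Sum = 4.2363363 × 10^7.
SE = √(4.2363363 × 10^7) = 6509.

6509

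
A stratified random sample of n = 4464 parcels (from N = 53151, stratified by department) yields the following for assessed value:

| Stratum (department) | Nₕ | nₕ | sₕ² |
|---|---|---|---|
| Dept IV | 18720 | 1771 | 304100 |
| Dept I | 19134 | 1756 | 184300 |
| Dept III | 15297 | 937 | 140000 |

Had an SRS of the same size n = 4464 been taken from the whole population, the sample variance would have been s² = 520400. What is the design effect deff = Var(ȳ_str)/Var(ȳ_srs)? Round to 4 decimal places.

0.4051

Var(ȳ_str) = Σ Wₕ²(1−fₕ)sₕ²/nₕ with Wₕ = Nₕ/53151:
  Dept IV: (18720/53151)²·(1−1771/18720)·304100/1771 = 19.285234
  Dept I: (19134/53151)²·(1−1756/19134)·184300/1756 = 12.353315
  Dept III: (15297/53151)²·(1−937/15297)·140000/937 = 11.617864
  → Var(ȳ_str) = 43.256413.
Var(ȳ_srs) = (1 − 4464/53151)·520400/4464 = 106.78609.
deff = 43.256413 / 106.78609 = 0.4051.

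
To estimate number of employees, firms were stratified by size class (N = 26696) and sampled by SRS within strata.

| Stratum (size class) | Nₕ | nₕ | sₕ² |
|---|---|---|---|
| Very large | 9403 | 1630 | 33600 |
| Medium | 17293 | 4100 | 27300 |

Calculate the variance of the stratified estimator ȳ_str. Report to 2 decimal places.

Var(ȳ_str) = Σₕ Wₕ²(1 − fₕ)sₕ²/nₕ with Wₕ = Nₕ/N, N = 26696.
Very large: Wₕ = 0.35222505; term = 0.35222505²·(1 − 0.17334893)·33600/1630 = 2.1140458.
Medium: Wₕ = 0.64777495; term = 0.64777495²·(1 − 0.23709015)·27300/4100 = 2.1315735.
Sum = 4.2456193.

4.25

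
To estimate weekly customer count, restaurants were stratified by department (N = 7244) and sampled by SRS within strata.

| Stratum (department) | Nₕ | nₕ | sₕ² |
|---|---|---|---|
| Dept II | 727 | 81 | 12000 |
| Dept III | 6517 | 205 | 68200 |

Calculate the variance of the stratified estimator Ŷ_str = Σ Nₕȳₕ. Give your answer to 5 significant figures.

Var(Ŷ_str) = Σₕ Nₕ²(1 − fₕ)sₕ²/nₕ.
Dept II: 727²·(1 − 81/727)·12000/81 = 6.9576593 × 10^7.
Dept III: 6517²·(1 − 205/6517)·68200/205 = 1.3685013 × 10^10.
Sum = 1.375459 × 10^10.

1.3755 × 10^10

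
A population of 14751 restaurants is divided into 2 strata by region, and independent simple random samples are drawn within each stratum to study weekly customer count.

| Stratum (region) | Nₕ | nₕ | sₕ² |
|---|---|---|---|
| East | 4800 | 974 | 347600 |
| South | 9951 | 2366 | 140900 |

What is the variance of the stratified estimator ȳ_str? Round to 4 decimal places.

Var(ȳ_str) = Σₕ Wₕ²(1 − fₕ)sₕ²/nₕ with Wₕ = Nₕ/N, N = 14751.
East: Wₕ = 0.32540167; term = 0.32540167²·(1 − 0.20291667)·347600/974 = 30.120633.
South: Wₕ = 0.67459833; term = 0.67459833²·(1 − 0.23776505)·140900/2366 = 20.657399.
Sum = 50.778032.

50.7780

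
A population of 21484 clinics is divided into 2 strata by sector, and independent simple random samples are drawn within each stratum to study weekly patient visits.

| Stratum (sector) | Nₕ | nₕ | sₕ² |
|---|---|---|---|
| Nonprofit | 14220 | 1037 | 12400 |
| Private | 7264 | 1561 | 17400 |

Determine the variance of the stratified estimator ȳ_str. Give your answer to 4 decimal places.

5.8570

Var(ȳ_str) = Σₕ Wₕ²(1 − fₕ)sₕ²/nₕ with Wₕ = Nₕ/N, N = 21484.
Nonprofit: Wₕ = 0.66188792; term = 0.66188792²·(1 − 0.07292546)·12400/1037 = 4.8565346.
Private: Wₕ = 0.33811208; term = 0.33811208²·(1 − 0.21489537)·17400/1561 = 1.0004497.
Sum = 5.8569843.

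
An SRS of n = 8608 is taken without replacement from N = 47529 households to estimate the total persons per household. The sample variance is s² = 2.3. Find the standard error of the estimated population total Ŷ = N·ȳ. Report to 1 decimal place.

Var(Ŷ) = N²·Var(ȳ) = N²·(1 − n/N)·s²/n.
f = 8608/47529 = 0.18111048; Var(ȳ) = 0.81888952·2.3/8608 = 2.188018 × 10^-4.
Var(Ŷ) = 47529² · (2.188018 × 10^-4) = 494274.54.
SE(Ŷ) = √(494274.54) = 703.0.

703.0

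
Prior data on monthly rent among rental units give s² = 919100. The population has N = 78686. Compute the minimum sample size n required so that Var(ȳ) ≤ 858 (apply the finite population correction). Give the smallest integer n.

Without fpc, n₀ = s²/D = 919100/858 = 1071.2121.
With fpc, (1 − n/N)·s²/n ≤ D requires n ≥ n₀/(1 + n₀/N) = 1071.2121/(1 + 1071.2121/78686) = 1056.8247.
Rounding up, n = 1057.

1057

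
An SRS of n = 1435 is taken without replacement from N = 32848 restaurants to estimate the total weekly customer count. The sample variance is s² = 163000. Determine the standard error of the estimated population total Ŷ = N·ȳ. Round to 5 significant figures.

Var(Ŷ) = N²·Var(ȳ) = N²·(1 − n/N)·s²/n.
f = 1435/32848 = 0.04368607; Var(ȳ) = 0.95631393·163000/1435 = 108.6266.
Var(Ŷ) = 32848² · 108.6266 = 1.1720714 × 10^11.
SE(Ŷ) = √(1.1720714 × 10^11) = 342360.

342360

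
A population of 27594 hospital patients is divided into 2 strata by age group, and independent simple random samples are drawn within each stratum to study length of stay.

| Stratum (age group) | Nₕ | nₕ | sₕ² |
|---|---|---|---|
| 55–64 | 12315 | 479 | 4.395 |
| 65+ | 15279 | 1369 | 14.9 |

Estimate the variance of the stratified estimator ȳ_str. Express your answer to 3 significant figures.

0.00479

Var(ȳ_str) = Σₕ Wₕ²(1 − fₕ)sₕ²/nₕ with Wₕ = Nₕ/N, N = 27594.
55–64: Wₕ = 0.44629267; term = 0.44629267²·(1 − 0.03889566)·4.395/479 = 0.0017564404.
65+: Wₕ = 0.55370733; term = 0.55370733²·(1 − 0.08960010)·14.9/1369 = 0.0030379146.
Sum = 0.004794355.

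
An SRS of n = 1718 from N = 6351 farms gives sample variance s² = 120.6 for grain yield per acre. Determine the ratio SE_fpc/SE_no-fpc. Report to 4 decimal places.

0.8541

f = n/N = 1718/6351 = 0.27050858.
SE_no-fpc = √(s²/n) = 0.26494887; SE_fpc = √((1−f)s²/n) = 0.22629355.
Ratio = √(1−f) = 0.85410270.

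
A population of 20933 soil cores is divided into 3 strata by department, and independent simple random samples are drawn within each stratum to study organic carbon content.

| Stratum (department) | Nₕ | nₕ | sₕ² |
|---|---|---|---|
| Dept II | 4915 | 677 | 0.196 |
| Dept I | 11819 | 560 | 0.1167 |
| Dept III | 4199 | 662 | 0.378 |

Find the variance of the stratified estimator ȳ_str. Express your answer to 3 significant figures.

Var(ȳ_str) = Σₕ Wₕ²(1 − fₕ)sₕ²/nₕ with Wₕ = Nₕ/N, N = 20933.
Dept II: Wₕ = 0.23479673; term = 0.23479673²·(1 − 0.13774161)·0.196/677 = 1.3762234 × 10^-5.
Dept I: Wₕ = 0.56461090; term = 0.56461090²·(1 − 0.04738134)·0.1167/560 = 6.3284949 × 10^-5.
Dept III: Wₕ = 0.20059237; term = 0.20059237²·(1 − 0.15765658)·0.378/662 = 1.9353156 × 10^-5.
Sum = 9.6400339 × 10^-5.

9.64 × 10^-5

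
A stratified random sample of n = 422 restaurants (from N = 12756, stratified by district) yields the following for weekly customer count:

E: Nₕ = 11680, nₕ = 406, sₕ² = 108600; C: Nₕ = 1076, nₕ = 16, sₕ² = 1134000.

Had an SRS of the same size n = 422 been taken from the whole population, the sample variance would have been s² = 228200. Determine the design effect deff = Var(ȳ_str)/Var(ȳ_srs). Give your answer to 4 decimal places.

1.3641

Var(ȳ_str) = Σ Wₕ²(1−fₕ)sₕ²/nₕ with Wₕ = Nₕ/12756:
  E: (11680/12756)²·(1−406/11680)·108600/406 = 216.46897
  C: (1076/12756)²·(1−16/1076)·1134000/16 = 496.80069
  → Var(ȳ_str) = 713.26966.
Var(ȳ_srs) = (1 − 422/12756)·228200/422 = 522.86867.
deff = 713.26966 / 522.86867 = 1.3641.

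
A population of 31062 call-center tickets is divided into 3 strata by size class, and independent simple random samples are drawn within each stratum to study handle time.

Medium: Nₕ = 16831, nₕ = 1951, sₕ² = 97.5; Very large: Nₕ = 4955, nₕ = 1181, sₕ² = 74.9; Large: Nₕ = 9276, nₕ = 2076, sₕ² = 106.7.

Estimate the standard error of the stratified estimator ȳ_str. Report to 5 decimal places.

Var(ȳ_str) = Σₕ Wₕ²(1 − fₕ)sₕ²/nₕ with Wₕ = Nₕ/N, N = 31062.
Medium: Wₕ = 0.54185178; term = 0.54185178²·(1 − 0.11591706)·97.5/1951 = 0.012971834.
Very large: Wₕ = 0.15951967; term = 0.15951967²·(1 − 0.23834511)·74.9/1181 = 0.0012291889.
Large: Wₕ = 0.29862855; term = 0.29862855²·(1 − 0.22380336)·106.7/2076 = 0.0035577176.
Sum = 0.017758741.
SE = √(0.017758741) = 0.13326.

0.13326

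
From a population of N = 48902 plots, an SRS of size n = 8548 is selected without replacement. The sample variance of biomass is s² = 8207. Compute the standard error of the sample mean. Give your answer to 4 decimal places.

Under SRS without replacement, Var(ȳ) = (1 − f)·s²/n with f = n/N = 8548/48902 = 0.17479858.
Var(ȳ) = (1 − 0.17479858)·8207/8548 = 0.82520142·0.96010763 = 0.79228218.
SE(ȳ) = √(0.79228218) = 0.8901.

0.8901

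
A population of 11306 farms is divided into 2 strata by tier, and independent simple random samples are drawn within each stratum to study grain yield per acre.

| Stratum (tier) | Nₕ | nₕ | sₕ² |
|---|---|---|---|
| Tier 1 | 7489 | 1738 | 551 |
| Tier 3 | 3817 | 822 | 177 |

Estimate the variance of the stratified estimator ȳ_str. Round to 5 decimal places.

0.12608

Var(ȳ_str) = Σₕ Wₕ²(1 − fₕ)sₕ²/nₕ with Wₕ = Nₕ/N, N = 11306.
Tier 1: Wₕ = 0.66239165; term = 0.66239165²·(1 − 0.23207371)·551/1738 = 0.10681963.
Tier 3: Wₕ = 0.33760835; term = 0.33760835²·(1 − 0.21535237)·177/822 = 0.019257614.
Sum = 0.12607724.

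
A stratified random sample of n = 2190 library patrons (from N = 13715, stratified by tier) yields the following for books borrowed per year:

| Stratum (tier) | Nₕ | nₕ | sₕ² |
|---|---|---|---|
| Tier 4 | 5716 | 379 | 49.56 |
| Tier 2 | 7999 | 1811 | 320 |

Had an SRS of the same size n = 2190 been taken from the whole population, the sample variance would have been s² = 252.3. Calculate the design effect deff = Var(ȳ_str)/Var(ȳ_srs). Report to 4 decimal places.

Var(ȳ_str) = Σ Wₕ²(1−fₕ)sₕ²/nₕ with Wₕ = Nₕ/13715:
  Tier 4: (5716/13715)²·(1−379/5716)·49.56/379 = 0.02120752
  Tier 2: (7999/13715)²·(1−1811/7999)·320/1811 = 0.046497104
  → Var(ȳ_str) = 0.067704624.
Var(ȳ_srs) = (1 − 2190/13715)·252.3/2190 = 0.096809563.
deff = 0.067704624 / 0.096809563 = 0.6994.

0.6994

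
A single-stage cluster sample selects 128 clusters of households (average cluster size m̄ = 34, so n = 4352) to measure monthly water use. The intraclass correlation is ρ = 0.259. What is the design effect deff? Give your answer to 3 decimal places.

9.547

deff = 1 + (34 − 1)·0.259 = 1 + 8.547 = 9.547.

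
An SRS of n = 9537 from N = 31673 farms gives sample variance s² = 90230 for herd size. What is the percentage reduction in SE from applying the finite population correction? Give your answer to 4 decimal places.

16.4003

f = n/N = 9537/31673 = 0.30110820.
SE_no-fpc = √(s²/n) = 3.0758814; SE_fpc = √((1−f)s²/n) = 2.5714291.
Ratio = √(1−f) = 0.83599749. Reduction = 100·(1 − 0.83599749) = 16.4003%.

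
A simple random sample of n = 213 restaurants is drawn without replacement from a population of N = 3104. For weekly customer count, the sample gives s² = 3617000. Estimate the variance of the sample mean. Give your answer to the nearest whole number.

Under SRS without replacement, Var(ȳ) = (1 − f)·s²/n with f = n/N = 213/3104 = 0.06862113.
Var(ȳ) = (1 − 0.06862113)·3617000/213 = 0.93137887·16981.221 = 15815.95.

15816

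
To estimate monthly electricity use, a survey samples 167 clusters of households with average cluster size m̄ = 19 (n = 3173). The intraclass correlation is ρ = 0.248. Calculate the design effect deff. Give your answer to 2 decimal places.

5.46

deff = 1 + (19 − 1)·0.248 = 1 + 4.464 = 5.464.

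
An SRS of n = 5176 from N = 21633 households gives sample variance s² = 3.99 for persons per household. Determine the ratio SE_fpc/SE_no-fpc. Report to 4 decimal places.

0.8722

f = n/N = 5176/21633 = 0.23926409.
SE_no-fpc = √(s²/n) = 0.027764465; SE_fpc = √((1−f)s²/n) = 0.024216216.
Ratio = √(1−f) = 0.87220176.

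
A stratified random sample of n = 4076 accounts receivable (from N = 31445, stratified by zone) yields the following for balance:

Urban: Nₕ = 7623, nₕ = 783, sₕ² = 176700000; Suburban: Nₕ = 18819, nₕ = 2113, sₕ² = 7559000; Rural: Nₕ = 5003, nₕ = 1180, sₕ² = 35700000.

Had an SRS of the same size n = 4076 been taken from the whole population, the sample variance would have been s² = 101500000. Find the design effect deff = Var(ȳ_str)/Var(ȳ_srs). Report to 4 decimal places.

Var(ȳ_str) = Σ Wₕ²(1−fₕ)sₕ²/nₕ with Wₕ = Nₕ/31445:
  Urban: (7623/31445)²·(1−783/7623)·176700000/783 = 11900.182
  Suburban: (18819/31445)²·(1−2113/18819)·7559000/2113 = 1137.4457
  Rural: (5003/31445)²·(1−1180/5003)·35700000/1180 = 585.21818
  → Var(ȳ_str) = 13622.846.
Var(ȳ_srs) = (1 − 4076/31445)·101500000/4076 = 21674.006.
deff = 13622.846 / 21674.006 = 0.6285.

0.6285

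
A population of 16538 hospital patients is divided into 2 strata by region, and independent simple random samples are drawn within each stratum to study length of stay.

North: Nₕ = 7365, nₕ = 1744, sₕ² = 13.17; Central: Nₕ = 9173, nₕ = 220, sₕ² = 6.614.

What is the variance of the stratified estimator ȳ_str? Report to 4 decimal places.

Var(ȳ_str) = Σₕ Wₕ²(1 − fₕ)sₕ²/nₕ with Wₕ = Nₕ/N, N = 16538.
North: Wₕ = 0.44533801; term = 0.44533801²·(1 − 0.23679566)·13.17/1744 = 0.0011430353.
Central: Wₕ = 0.55466199; term = 0.55466199²·(1 − 0.02398343)·6.614/220 = 0.0090272509.
Sum = 0.010170286.

0.0102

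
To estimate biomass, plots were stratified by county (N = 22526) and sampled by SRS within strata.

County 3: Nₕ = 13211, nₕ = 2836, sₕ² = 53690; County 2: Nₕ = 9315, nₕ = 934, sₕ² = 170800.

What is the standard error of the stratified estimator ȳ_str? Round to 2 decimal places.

Var(ȳ_str) = Σₕ Wₕ²(1 − fₕ)sₕ²/nₕ with Wₕ = Nₕ/N, N = 22526.
County 3: Wₕ = 0.58647785; term = 0.58647785²·(1 − 0.21466959)·53690/2836 = 5.1137891.
County 2: Wₕ = 0.41352215; term = 0.41352215²·(1 − 0.10026838)·170800/934 = 28.135299.
Sum = 33.249088.
SE = √(33.249088) = 5.77.

5.77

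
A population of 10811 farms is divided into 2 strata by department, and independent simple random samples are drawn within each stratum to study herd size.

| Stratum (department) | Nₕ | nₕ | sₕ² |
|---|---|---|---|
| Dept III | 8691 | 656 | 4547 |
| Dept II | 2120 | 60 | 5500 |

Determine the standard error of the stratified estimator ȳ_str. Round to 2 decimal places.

Var(ȳ_str) = Σₕ Wₕ²(1 − fₕ)sₕ²/nₕ with Wₕ = Nₕ/N, N = 10811.
Dept III: Wₕ = 0.80390343; term = 0.80390343²·(1 − 0.07548038)·4547/656 = 4.1413793.
Dept II: Wₕ = 0.19609657; term = 0.19609657²·(1 − 0.02830189)·5500/60 = 3.4251752.
Sum = 7.5665545.
SE = √(7.5665545) = 2.75.

2.75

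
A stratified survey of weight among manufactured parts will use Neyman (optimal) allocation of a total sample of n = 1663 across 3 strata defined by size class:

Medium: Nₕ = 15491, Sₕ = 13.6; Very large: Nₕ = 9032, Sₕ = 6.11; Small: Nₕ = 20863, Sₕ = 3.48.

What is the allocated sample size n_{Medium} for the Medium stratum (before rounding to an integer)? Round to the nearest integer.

1035

Neyman allocation: nₕ = n·NₕSₕ / Σⱼ NⱼSⱼ.
Σ NⱼSⱼ = 15491·13.6 + 9032·6.11 + 20863·3.48 = 338466.36.
n_{Medium} = 1663·15491·13.6 / 338466.36 = 1035.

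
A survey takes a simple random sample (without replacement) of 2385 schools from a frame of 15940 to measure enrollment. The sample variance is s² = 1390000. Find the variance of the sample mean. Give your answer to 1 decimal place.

Under SRS without replacement, Var(ȳ) = (1 − f)·s²/n with f = n/N = 2385/15940 = 0.14962359.
Var(ȳ) = (1 − 0.14962359)·1390000/2385 = 0.85037641·582.80922 = 495.60722.

495.6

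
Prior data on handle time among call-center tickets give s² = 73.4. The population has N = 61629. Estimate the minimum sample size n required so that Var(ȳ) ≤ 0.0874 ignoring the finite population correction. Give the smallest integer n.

Without fpc, n₀ = s²/D = 73.4/0.0874 = 839.8169.
Rounding up, n = 840.

840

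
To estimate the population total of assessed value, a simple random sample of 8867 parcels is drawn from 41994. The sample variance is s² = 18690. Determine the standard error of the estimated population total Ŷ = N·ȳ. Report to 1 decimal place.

54150.3

Var(Ŷ) = N²·Var(ȳ) = N²·(1 − n/N)·s²/n.
f = 8867/41994 = 0.21114921; Var(ȳ) = 0.78885079·18690/8867 = 1.6627519.
Var(Ŷ) = 41994² · 1.6627519 = 2.9322564 × 10^9.
SE(Ŷ) = √(2.9322564 × 10^9) = 54150.3.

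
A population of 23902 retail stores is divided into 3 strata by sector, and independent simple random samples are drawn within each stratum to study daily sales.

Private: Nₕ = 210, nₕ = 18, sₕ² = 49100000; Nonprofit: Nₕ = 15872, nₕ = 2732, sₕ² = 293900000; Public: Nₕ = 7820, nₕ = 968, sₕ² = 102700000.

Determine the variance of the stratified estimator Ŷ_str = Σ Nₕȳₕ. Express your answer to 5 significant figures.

2.8231 × 10^13

Var(Ŷ_str) = Σₕ Nₕ²(1 − fₕ)sₕ²/nₕ.
Private: 210²·(1 − 18/210)·49100000/18 = 1.09984 × 10^11.
Nonprofit: 15872²·(1 − 2732/15872)·293900000/2732 = 2.2436025 × 10^13.
Public: 7820²·(1 − 968/7820)·102700000/968 = 5.6848524 × 10^12.
Sum = 2.8230861 × 10^13.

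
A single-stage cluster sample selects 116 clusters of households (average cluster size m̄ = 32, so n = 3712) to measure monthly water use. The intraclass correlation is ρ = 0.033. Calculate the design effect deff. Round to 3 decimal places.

2.023

deff = 1 + (32 − 1)·0.033 = 1 + 1.023 = 2.023.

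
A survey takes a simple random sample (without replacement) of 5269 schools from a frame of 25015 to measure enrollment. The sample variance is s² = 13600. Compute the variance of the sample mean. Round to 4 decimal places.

Under SRS without replacement, Var(ȳ) = (1 − f)·s²/n with f = n/N = 5269/25015 = 0.21063362.
Var(ȳ) = (1 − 0.21063362)·13600/5269 = 0.78936638·2.5811349 = 2.0374611.

2.0375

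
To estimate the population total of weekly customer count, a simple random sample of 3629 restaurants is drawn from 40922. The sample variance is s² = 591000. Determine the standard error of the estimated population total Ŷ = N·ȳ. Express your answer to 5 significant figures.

498530

Var(Ŷ) = N²·Var(ȳ) = N²·(1 − n/N)·s²/n.
f = 3629/40922 = 0.08868091; Var(ȳ) = 0.91131909·591000/3629 = 148.41267.
Var(Ŷ) = 40922² · 148.41267 = 2.4853335 × 10^11.
SE(Ŷ) = √(2.4853335 × 10^11) = 498530.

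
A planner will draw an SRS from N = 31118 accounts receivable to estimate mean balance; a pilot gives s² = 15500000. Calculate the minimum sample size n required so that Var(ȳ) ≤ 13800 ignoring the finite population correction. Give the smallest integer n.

Without fpc, n₀ = s²/D = 15500000/13800 = 1123.1884.
Rounding up, n = 1124.

1124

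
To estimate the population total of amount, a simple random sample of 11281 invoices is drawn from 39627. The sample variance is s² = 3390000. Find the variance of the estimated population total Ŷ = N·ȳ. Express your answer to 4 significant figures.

3.375 × 10^11

Var(Ŷ) = N²·Var(ȳ) = N²·(1 − n/N)·s²/n.
f = 11281/39627 = 0.28467964; Var(ȳ) = 0.71532036·3390000/11281 = 214.95754.
Var(Ŷ) = 39627² · 214.95754 = 3.3754764 × 10^11.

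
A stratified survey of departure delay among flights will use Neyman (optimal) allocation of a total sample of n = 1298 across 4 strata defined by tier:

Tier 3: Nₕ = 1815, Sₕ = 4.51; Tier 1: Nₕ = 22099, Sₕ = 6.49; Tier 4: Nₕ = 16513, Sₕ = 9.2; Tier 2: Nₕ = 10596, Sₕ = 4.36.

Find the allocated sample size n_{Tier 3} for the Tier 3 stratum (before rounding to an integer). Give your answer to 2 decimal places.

30.38

Neyman allocation: nₕ = n·NₕSₕ / Σⱼ NⱼSⱼ.
Σ NⱼSⱼ = 1815·4.51 + 22099·6.49 + 16513·9.2 + 10596·4.36 = 349726.32.
n_{Tier 3} = 1298·1815·4.51 / 349726.32 = 30.38.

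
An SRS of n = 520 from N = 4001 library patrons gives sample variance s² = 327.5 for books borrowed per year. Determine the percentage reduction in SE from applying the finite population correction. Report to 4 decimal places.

6.7245

f = n/N = 520/4001 = 0.12996751.
SE_no-fpc = √(s²/n) = 0.79360424; SE_fpc = √((1−f)s²/n) = 0.74023858.
Ratio = √(1−f) = 0.93275532. Reduction = 100·(1 − 0.93275532) = 6.7245%.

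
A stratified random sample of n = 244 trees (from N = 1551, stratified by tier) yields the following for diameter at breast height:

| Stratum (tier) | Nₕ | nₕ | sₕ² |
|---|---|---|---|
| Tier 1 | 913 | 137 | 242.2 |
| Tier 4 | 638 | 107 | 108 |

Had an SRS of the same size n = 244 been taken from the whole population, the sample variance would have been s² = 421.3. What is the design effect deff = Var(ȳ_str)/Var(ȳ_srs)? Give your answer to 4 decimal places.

Var(ȳ_str) = Σ Wₕ²(1−fₕ)sₕ²/nₕ with Wₕ = Nₕ/1551:
  Tier 1: (913/1551)²·(1−137/913)·242.2/137 = 0.5206699
  Tier 4: (638/1551)²·(1−107/638)·108/107 = 0.142145
  → Var(ȳ_str) = 0.6628149.
Var(ȳ_srs) = (1 − 244/1551)·421.3/244 = 1.4550081.
deff = 0.6628149 / 1.4550081 = 0.4555.

0.4555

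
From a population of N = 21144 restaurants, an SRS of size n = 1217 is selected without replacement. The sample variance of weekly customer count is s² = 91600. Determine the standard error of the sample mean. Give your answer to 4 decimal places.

8.4223

Under SRS without replacement, Var(ȳ) = (1 − f)·s²/n with f = n/N = 1217/21144 = 0.05755770.
Var(ȳ) = (1 − 0.05755770)·91600/1217 = 0.94244230·75.26705 = 70.934852.
SE(ȳ) = √(70.934852) = 8.4223.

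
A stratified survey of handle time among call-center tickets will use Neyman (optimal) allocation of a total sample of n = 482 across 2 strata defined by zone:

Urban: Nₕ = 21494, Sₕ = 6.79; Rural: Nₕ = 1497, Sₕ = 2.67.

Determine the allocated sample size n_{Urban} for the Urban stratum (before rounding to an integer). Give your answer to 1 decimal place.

Neyman allocation: nₕ = n·NₕSₕ / Σⱼ NⱼSⱼ.
Σ NⱼSⱼ = 21494·6.79 + 1497·2.67 = 149941.25.
n_{Urban} = 482·21494·6.79 / 149941.25 = 469.2.

469.2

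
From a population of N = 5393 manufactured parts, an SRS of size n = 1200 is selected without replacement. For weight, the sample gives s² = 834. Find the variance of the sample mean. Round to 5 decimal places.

0.54036

Under SRS without replacement, Var(ȳ) = (1 − f)·s²/n with f = n/N = 1200/5393 = 0.22251066.
Var(ȳ) = (1 − 0.22251066)·834/1200 = 0.77748934·0.695 = 0.54035509.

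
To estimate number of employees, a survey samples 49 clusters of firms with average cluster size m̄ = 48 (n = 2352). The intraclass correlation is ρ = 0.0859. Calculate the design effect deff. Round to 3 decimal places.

5.037

deff = 1 + (48 − 1)·0.0859 = 1 + 4.0373 = 5.0373.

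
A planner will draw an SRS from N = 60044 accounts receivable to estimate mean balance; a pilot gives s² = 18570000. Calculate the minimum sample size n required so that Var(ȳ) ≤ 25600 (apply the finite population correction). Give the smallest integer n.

717

Without fpc, n₀ = s²/D = 18570000/25600 = 725.3906.
With fpc, (1 − n/N)·s²/n ≤ D requires n ≥ n₀/(1 + n₀/N) = 725.3906/(1 + 725.3906/60044) = 716.7318.
Rounding up, n = 717.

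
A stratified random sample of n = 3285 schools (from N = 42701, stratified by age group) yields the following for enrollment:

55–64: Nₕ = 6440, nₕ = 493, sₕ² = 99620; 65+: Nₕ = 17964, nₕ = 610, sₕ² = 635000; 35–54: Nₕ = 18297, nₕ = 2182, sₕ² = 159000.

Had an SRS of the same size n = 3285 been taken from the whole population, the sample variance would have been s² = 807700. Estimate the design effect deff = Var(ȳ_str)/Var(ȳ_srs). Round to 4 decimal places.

Var(ȳ_str) = Σ Wₕ²(1−fₕ)sₕ²/nₕ with Wₕ = Nₕ/42701:
  55–64: (6440/42701)²·(1−493/6440)·99620/493 = 4.2443123
  65+: (17964/42701)²·(1−610/17964)·635000/610 = 177.97969
  35–54: (18297/42701)²·(1−2182/18297)·159000/2182 = 11.783559
  → Var(ȳ_str) = 194.00756.
Var(ȳ_srs) = (1 − 3285/42701)·807700/3285 = 226.95994.
deff = 194.00756 / 226.95994 = 0.8548.

0.8548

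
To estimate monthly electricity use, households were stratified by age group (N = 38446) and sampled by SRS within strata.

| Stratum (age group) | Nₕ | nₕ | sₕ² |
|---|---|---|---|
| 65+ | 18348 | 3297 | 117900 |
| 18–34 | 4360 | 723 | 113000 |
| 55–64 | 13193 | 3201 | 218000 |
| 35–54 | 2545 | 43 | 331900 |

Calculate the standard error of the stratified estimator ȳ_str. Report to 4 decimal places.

Var(ȳ_str) = Σₕ Wₕ²(1 − fₕ)sₕ²/nₕ with Wₕ = Nₕ/N, N = 38446.
65+: Wₕ = 0.47724081; term = 0.47724081²·(1 − 0.17969261)·117900/3297 = 6.6810792.
18–34: Wₕ = 0.11340582; term = 0.11340582²·(1 − 0.16582569)·113000/723 = 1.6767473.
55–64: Wₕ = 0.34315664; term = 0.34315664²·(1 − 0.24262867)·218000/3201 = 6.0738559.
35–54: Wₕ = 0.06619674; term = 0.06619674²·(1 − 0.01689587)·331900/43 = 33.251525.
Sum = 47.683207.
SE = √(47.683207) = 6.9053.

6.9053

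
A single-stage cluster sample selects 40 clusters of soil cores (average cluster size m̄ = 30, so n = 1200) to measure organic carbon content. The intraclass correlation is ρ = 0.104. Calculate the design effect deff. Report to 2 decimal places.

4.02

deff = 1 + (30 − 1)·0.104 = 1 + 3.016 = 4.016.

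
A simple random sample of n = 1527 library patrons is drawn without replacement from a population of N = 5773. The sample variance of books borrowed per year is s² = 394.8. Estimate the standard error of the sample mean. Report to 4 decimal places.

0.4361

Under SRS without replacement, Var(ȳ) = (1 − f)·s²/n with f = n/N = 1527/5773 = 0.26450719.
Var(ȳ) = (1 − 0.26450719)·394.8/1527 = 0.73549281·0.25854617 = 0.19015885.
SE(ȳ) = √(0.19015885) = 0.4361.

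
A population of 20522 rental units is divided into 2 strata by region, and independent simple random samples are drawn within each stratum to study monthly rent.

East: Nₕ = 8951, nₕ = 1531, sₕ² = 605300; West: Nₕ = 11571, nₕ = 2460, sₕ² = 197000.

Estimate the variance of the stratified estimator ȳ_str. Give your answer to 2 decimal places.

Var(ȳ_str) = Σₕ Wₕ²(1 − fₕ)sₕ²/nₕ with Wₕ = Nₕ/N, N = 20522.
East: Wₕ = 0.43616607; term = 0.43616607²·(1 − 0.17104234)·605300/1531 = 62.3493.
West: Wₕ = 0.56383393; term = 0.56383393²·(1 − 0.21260047)·197000/2460 = 20.046045.
Sum = 82.395345.

82.40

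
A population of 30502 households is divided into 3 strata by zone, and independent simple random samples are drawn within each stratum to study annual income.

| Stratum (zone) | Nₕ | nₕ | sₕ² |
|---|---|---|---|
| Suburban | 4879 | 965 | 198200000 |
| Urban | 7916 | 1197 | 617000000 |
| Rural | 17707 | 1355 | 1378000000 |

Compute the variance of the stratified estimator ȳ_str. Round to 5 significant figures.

Var(ȳ_str) = Σₕ Wₕ²(1 − fₕ)sₕ²/nₕ with Wₕ = Nₕ/N, N = 30502.
Suburban: Wₕ = 0.15995672; term = 0.15995672²·(1 − 0.19778643)·198200000/965 = 4215.716.
Urban: Wₕ = 0.25952397; term = 0.25952397²·(1 − 0.15121273)·617000000/1197 = 29467.603.
Rural: Wₕ = 0.58051931; term = 0.58051931²·(1 − 0.07652341)·1378000000/1355 = 316496.68.
Sum = 350180.

350180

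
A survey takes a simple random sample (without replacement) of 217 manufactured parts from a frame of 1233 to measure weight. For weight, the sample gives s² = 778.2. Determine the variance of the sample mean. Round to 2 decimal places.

Under SRS without replacement, Var(ȳ) = (1 − f)·s²/n with f = n/N = 217/1233 = 0.17599351.
Var(ȳ) = (1 − 0.17599351)·778.2/217 = 0.82400649·3.5861751 = 2.9550316.

2.96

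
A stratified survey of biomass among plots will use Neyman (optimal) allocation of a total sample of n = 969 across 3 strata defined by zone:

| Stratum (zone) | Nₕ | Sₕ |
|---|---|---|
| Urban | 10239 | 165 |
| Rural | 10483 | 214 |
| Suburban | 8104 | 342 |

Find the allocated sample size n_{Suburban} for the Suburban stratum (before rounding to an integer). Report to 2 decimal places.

Neyman allocation: nₕ = n·NₕSₕ / Σⱼ NⱼSⱼ.
Σ NⱼSⱼ = 10239·165 + 10483·214 + 8104·342 = 6.704365 × 10^6.
n_{Suburban} = 969·8104·342 / (6.704365 × 10^6) = 400.58.

400.58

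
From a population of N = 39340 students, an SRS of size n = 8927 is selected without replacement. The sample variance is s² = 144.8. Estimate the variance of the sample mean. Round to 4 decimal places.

0.0125

Under SRS without replacement, Var(ȳ) = (1 − f)·s²/n with f = n/N = 8927/39340 = 0.22691917.
Var(ȳ) = (1 − 0.22691917)·144.8/8927 = 0.77308083·0.016220455 = 0.012539723.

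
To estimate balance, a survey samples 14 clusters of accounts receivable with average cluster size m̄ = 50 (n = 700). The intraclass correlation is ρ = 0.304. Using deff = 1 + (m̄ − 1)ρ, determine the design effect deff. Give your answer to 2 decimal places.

deff = 1 + (50 − 1)·0.304 = 1 + 14.896 = 15.896.

15.90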